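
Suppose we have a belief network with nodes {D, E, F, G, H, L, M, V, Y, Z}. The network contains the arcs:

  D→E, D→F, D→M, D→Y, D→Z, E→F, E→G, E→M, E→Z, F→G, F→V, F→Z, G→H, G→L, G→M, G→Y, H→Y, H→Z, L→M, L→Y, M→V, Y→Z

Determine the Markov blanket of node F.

{D, E, G, H, M, V, Y, Z}

Parents of F: D, E.
Ch(F) = {G, V, Z}.
Other parents of F's children:
  G's other parent is E.
  V's other parent is M.
  Z also has parents D, E, H, Y.
So the Markov blanket of F is {D, E, G, H, M, V, Y, Z}.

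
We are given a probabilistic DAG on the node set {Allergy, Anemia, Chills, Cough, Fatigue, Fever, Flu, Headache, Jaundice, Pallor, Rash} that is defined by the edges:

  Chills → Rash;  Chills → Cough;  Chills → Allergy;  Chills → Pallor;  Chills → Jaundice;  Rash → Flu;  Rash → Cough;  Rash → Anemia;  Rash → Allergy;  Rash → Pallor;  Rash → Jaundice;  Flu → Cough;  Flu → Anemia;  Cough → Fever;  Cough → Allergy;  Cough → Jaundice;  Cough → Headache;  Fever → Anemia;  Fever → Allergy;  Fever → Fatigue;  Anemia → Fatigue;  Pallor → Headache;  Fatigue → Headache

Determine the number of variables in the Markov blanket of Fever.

A node's Markov blanket = Pa ∪ Ch ∪ (parents of Ch other than the node itself).
Fever has parent Cough.
Children of Fever: Allergy, Anemia, Fatigue.
For each child, the remaining parents (spouses of Fever):
  Anemia also has parents Flu, Rash.
  Allergy's other parents are Chills, Cough, Rash.
  Fatigue also has parent Anemia.
MB(Fever) = {Allergy, Anemia, Chills, Cough, Fatigue, Flu, Rash}, which has 7 nodes.

7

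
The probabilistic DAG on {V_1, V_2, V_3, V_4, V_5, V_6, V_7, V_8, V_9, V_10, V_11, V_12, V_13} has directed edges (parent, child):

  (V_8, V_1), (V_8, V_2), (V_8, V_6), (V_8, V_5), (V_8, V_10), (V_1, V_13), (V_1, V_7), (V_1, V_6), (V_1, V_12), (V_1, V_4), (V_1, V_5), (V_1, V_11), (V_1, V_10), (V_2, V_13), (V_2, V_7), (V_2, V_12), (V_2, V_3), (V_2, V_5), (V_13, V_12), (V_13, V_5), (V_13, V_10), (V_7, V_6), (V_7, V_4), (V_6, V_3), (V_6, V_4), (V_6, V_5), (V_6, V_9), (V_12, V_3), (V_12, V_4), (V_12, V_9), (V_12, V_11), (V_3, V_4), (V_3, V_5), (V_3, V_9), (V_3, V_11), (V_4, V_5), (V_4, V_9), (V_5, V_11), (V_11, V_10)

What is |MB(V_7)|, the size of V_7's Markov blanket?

Pa(V_7) = {V_1, V_2}.
Ch(V_7) = {V_4, V_6}.
Parents of each child, excluding V_7:
  V_6: V_1, V_8
  V_4: V_1, V_3, V_6, V_12
MB(V_7) = {V_1, V_2, V_3, V_4, V_6, V_8, V_12}, which has 7 nodes.

7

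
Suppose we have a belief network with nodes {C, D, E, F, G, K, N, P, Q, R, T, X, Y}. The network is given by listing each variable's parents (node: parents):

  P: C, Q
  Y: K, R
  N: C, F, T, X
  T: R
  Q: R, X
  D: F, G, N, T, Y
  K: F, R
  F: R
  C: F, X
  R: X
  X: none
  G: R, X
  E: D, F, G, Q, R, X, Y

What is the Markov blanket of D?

{E, F, G, N, Q, R, T, X, Y}

A node's Markov blanket = Pa ∪ Ch ∪ (parents of Ch other than the node itself).
Children of D: E.
D has parents F, G, N, T, Y.
Parents of each child, excluding D:
  E also has parents F, G, Q, R, X, Y.
MB(D) = {E, F, G, N, Q, R, T, X, Y}.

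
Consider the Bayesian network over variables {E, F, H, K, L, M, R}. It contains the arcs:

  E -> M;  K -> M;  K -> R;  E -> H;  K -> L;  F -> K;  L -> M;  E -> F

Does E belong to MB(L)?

E is a co-parent of L: both are parents of M.
So E ∈ MB(L).

Yes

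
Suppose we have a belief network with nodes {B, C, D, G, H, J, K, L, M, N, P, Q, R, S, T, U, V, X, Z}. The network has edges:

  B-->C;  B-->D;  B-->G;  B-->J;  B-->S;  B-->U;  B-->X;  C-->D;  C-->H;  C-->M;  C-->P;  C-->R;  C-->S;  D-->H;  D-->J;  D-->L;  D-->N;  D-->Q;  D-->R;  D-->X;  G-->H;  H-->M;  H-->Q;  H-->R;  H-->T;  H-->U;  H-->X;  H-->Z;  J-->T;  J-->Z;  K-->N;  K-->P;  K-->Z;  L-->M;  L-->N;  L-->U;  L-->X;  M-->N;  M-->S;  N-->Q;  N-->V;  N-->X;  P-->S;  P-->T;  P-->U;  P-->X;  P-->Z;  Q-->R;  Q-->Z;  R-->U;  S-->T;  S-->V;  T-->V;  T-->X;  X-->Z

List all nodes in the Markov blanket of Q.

Parents of Q: D, H, N.
Children of Q: R, Z.
Co-parents of Q (other parents of its children):
  R's other parents are C, D, H.
  Z's other parents are H, J, K, P, X.
So the Markov blanket of Q is {C, D, H, J, K, N, P, R, X, Z}.

{C, D, H, J, K, N, P, R, X, Z}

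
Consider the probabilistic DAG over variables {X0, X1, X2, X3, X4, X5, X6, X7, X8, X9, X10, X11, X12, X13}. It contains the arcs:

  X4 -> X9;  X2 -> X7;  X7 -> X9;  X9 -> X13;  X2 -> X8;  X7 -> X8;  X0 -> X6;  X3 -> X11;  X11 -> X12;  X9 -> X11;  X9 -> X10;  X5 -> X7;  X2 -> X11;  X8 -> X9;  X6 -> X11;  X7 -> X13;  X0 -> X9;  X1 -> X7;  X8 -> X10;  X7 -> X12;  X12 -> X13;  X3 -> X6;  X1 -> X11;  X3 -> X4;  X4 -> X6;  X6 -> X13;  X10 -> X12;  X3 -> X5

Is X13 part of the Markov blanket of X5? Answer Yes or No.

No

X5's parents: X3.
X5's children: X7.
Co-parents of X5 (other parents of its children):
  X7: X1, X2
MB(X5) = {X1, X2, X3, X7}; X13 is not in this set.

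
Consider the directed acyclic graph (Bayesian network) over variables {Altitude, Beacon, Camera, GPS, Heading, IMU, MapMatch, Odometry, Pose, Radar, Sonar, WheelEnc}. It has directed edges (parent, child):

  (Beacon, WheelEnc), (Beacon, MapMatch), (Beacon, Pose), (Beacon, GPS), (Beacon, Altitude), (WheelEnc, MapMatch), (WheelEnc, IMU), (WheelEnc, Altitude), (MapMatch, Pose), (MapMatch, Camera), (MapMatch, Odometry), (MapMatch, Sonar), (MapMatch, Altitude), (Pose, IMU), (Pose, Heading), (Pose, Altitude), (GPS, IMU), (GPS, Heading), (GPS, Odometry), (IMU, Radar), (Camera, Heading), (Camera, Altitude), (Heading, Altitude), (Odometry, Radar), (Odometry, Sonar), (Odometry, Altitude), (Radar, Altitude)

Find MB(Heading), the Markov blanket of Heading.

A node's Markov blanket = Pa ∪ Ch ∪ (parents of Ch other than the node itself).
Pa(Heading) = {Camera, GPS, Pose}.
Ch(Heading) = {Altitude}.
Co-parents of Heading (other parents of its children):
  Altitude also has parents Beacon, Camera, MapMatch, Odometry, Pose, Radar, WheelEnc.
So the Markov blanket of Heading is {Altitude, Beacon, Camera, GPS, MapMatch, Odometry, Pose, Radar, WheelEnc}.

{Altitude, Beacon, Camera, GPS, MapMatch, Odometry, Pose, Radar, WheelEnc}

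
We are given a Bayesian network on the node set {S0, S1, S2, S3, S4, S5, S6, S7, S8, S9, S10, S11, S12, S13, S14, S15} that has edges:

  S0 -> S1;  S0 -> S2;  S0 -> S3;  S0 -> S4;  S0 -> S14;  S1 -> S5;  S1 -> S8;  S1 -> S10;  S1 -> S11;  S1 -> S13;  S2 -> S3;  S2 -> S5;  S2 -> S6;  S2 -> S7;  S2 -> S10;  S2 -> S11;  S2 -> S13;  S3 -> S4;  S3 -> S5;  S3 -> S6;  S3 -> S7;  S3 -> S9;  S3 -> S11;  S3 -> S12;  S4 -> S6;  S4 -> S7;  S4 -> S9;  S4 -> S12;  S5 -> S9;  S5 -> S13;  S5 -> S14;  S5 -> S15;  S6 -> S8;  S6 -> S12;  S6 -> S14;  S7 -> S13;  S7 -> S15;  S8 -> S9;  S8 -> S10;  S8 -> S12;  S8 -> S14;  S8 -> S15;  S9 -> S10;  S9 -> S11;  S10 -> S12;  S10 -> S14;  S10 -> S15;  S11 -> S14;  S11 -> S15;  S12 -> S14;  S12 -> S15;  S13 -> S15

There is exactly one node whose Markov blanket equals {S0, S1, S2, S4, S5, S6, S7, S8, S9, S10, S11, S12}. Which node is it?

S3

The target node must have every member of {S0, S1, S2, S4, S5, S6, S7, S8, S9, S10, S11, S12} as a parent, child, or co-parent, and no others.
Parents of S3: S0, S2; children: S4, S5, S6, S7, S9, S11, S12; co-parents: S0, S1, S2, S4, S5, S6, S8, S9, S10.
These exactly cover the given set, so the node is S3.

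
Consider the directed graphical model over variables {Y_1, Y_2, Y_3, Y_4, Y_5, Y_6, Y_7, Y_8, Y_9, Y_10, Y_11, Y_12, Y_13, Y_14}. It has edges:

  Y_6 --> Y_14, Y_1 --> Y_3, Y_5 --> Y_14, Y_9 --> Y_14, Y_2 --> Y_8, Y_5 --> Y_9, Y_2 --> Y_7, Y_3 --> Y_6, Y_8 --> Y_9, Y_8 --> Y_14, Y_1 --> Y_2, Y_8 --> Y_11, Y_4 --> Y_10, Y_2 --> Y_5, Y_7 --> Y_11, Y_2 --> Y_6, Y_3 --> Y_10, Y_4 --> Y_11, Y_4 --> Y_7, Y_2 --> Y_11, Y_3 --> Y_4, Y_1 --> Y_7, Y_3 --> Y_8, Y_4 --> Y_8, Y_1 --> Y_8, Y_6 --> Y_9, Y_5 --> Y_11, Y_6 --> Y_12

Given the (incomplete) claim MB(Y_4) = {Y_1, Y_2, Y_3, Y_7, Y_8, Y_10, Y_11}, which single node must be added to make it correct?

A node's Markov blanket = Pa ∪ Ch ∪ (parents of Ch other than the node itself).
Parents of Y_4: Y_3.
Children of Y_4: Y_7, Y_8, Y_10, Y_11.
Other parents of Y_4's children:
  Y_7 also has parents Y_1, Y_2.
  parents(Y_8) \ {Y_4} = {Y_1, Y_2, Y_3}.
  parents(Y_10) \ {Y_4} = {Y_3}.
  Y_11 also has parents Y_2, Y_5, Y_7, Y_8.
MB(Y_4) = {Y_1, Y_2, Y_3, Y_5, Y_7, Y_8, Y_10, Y_11}.
Comparing with the claimed set, Y_5 is missing.

Y_5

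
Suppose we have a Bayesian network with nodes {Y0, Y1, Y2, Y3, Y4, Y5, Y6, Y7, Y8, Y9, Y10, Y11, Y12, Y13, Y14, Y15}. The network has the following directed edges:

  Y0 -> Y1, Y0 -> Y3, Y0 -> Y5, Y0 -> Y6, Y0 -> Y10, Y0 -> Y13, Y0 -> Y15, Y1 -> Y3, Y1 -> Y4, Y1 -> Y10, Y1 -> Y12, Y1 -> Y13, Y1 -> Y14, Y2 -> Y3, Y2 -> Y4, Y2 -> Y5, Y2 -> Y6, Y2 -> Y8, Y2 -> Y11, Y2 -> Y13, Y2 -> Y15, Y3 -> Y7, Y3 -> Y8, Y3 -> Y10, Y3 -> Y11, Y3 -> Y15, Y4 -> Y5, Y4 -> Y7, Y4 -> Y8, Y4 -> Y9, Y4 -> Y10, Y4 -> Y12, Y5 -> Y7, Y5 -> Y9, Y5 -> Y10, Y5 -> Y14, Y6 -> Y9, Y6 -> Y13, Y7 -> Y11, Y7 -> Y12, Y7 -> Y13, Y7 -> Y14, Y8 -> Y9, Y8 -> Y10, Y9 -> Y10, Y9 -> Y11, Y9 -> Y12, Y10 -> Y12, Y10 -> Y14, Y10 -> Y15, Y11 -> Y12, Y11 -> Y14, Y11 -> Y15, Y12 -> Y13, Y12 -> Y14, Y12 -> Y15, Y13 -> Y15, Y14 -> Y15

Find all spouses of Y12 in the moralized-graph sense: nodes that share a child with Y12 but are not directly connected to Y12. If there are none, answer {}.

{Y0, Y2, Y3, Y5, Y6}

Children of Y12: Y13, Y14, Y15.
  Y13: Y0, Y1, Y2, Y6, Y7
  Y14: Y1, Y5, Y7, Y10, Y11
  Y15: Y0, Y2, Y3, Y10, Y11, Y13, Y14
Excluding nodes already adjacent to Y12 (Y1, Y4, Y7, Y9, Y10, Y11, Y13, Y14, Y15), the co-parent-only contribution is {Y0, Y2, Y3, Y5, Y6}.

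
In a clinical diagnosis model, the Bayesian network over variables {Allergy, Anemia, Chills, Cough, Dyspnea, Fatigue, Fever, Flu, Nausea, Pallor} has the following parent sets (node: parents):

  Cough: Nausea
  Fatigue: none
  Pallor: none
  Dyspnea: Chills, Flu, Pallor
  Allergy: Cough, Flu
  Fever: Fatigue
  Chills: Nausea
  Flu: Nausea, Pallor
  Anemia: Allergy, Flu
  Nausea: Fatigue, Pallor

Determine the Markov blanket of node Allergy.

{Anemia, Cough, Flu}

Allergy has parents Cough, Flu.
Allergy has child Anemia.
Co-parents of Allergy (other parents of its children):
  Anemia: Flu
Taking the union gives {Anemia, Cough, Flu}.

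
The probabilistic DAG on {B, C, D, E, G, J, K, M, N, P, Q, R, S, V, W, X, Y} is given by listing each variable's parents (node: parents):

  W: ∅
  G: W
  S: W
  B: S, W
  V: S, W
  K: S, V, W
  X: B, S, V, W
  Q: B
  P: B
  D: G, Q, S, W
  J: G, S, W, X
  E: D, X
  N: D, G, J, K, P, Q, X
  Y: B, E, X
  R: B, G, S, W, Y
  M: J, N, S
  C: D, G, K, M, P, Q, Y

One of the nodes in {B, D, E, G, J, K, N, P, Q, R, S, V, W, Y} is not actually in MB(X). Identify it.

R

Ch(X) = {E, J, N, Y}.
X has parents B, S, V, W.
For each child, the remaining parents (spouses of X):
  J: G, S, W
  E: D
  N: D, G, J, K, P, Q
  Y: B, E
MB(X) = {B, D, E, G, J, K, N, P, Q, S, V, W, Y}.
R is neither a parent, child, nor co-parent of X, so it does not belong.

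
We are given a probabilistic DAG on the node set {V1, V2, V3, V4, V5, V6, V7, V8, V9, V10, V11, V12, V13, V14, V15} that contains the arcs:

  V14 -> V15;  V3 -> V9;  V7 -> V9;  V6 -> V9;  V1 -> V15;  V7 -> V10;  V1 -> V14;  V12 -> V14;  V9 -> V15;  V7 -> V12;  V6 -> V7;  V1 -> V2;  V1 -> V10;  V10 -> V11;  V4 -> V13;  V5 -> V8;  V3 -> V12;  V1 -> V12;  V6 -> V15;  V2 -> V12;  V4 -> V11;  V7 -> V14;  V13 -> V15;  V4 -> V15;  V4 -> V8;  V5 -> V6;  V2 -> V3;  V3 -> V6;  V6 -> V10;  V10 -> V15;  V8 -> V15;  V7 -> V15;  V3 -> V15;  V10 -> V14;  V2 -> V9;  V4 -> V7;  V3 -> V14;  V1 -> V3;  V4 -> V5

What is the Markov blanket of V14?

V14's parents: V1, V3, V7, V10, V12.
Ch(V14) = {V15}.
Parents of each child, excluding V14:
  parents(V15) \ {V14} = {V1, V3, V4, V6, V7, V8, V9, V10, V13}.
Taking the union gives {V1, V3, V4, V6, V7, V8, V9, V10, V12, V13, V15}.

{V1, V3, V4, V6, V7, V8, V9, V10, V12, V13, V15}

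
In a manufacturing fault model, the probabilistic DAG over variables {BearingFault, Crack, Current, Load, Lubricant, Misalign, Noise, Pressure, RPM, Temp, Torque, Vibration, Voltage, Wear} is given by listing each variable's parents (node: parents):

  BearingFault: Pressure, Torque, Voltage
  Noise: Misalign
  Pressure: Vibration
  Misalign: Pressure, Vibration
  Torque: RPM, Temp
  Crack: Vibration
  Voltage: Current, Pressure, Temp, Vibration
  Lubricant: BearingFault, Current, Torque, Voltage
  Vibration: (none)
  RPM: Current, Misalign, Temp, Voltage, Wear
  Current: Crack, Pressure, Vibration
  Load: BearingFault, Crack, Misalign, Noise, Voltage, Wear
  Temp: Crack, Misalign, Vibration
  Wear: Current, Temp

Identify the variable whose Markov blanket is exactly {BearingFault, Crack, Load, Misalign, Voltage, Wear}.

Noise

The target node must have every member of {BearingFault, Crack, Load, Misalign, Voltage, Wear} as a parent, child, or co-parent, and no others.
Parents of Noise: Misalign; children: Load; co-parents: BearingFault, Crack, Misalign, Voltage, Wear.
These exactly cover the given set, so the node is Noise.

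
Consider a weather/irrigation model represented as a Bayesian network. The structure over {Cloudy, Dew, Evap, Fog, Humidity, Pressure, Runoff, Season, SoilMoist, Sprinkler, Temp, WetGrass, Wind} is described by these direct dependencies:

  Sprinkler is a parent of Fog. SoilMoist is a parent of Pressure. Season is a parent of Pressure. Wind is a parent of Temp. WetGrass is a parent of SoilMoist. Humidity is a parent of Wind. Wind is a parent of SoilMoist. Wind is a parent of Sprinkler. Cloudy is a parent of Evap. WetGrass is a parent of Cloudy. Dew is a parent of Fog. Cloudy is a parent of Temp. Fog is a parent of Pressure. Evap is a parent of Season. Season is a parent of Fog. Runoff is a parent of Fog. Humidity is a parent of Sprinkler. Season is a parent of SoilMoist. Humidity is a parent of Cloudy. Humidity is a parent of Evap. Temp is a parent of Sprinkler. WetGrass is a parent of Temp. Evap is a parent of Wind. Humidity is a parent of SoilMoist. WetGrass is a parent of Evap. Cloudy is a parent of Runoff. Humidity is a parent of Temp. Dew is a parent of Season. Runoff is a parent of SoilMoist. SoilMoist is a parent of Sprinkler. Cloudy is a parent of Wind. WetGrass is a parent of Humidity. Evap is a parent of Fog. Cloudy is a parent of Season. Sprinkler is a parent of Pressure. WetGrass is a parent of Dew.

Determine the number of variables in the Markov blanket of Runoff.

By definition, MB(Runoff) is built from Runoff's parents, Runoff's children, and the co-parents of Runoff.
Pa(Runoff) = {Cloudy}.
Runoff's children: Fog, SoilMoist.
Parents of each child, excluding Runoff:
  SoilMoist also has parents Humidity, Season, WetGrass, Wind.
  Fog also has parents Dew, Evap, Season, Sprinkler.
MB(Runoff) = {Cloudy, Dew, Evap, Fog, Humidity, Season, SoilMoist, Sprinkler, WetGrass, Wind}, which has 10 nodes.

10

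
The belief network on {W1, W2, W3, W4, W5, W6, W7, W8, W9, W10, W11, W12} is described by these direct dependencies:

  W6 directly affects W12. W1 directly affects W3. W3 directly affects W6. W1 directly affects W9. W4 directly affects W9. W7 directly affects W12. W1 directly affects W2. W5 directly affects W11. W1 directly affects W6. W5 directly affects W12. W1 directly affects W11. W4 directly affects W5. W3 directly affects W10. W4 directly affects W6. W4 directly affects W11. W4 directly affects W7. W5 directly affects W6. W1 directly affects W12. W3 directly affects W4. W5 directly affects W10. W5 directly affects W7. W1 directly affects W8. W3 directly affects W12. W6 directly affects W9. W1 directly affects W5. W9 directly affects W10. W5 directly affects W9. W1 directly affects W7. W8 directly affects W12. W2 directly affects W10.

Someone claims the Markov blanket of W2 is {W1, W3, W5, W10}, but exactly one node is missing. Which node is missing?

W2 has child W10.
W2 has parent W1.
Parents of each child, excluding W2:
  parents(W10) \ {W2} = {W3, W5, W9}.
MB(W2) = {W1, W3, W5, W9, W10}.
Comparing with the claimed set, W9 is missing.

W9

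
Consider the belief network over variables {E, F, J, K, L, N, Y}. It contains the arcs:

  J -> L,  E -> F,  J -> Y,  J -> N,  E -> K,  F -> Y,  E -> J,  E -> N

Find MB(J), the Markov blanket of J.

{E, F, L, N, Y}

Parents of J: E.
J's children: L, N, Y.
Co-parents of J (other parents of its children):
  L: no additional parents.
  N's other parent is E.
  Y also has parent F.
So the Markov blanket of J is {E, F, L, N, Y}.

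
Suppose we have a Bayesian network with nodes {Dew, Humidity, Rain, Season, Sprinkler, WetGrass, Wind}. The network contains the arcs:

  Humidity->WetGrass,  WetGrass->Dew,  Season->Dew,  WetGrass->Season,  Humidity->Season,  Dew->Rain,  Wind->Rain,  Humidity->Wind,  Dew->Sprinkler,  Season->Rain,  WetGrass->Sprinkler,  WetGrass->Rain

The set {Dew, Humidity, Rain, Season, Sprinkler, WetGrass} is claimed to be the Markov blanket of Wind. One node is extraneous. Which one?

Sprinkler

The Markov blanket of a node is its parents, its children, and the other parents of its children.
Children of Wind: Rain.
Wind's parents: Humidity.
For each child, the remaining parents (spouses of Wind):
  Rain also has parents Dew, Season, WetGrass.
MB(Wind) = {Dew, Humidity, Rain, Season, WetGrass}.
Sprinkler is neither a parent, child, nor co-parent of Wind, so it does not belong.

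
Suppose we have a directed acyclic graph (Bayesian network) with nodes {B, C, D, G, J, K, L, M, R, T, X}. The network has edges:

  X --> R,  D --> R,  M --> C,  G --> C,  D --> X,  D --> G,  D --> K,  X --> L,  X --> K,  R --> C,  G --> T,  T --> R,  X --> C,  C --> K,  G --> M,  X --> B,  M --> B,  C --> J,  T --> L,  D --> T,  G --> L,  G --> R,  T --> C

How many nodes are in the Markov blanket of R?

6

A node's Markov blanket = Pa ∪ Ch ∪ (parents of Ch other than the node itself).
Ch(R) = {C}.
R has parents D, G, T, X.
Co-parents of R (other parents of its children):
  C: G, M, T, X
MB(R) = {C, D, G, M, T, X}, which has 6 nodes.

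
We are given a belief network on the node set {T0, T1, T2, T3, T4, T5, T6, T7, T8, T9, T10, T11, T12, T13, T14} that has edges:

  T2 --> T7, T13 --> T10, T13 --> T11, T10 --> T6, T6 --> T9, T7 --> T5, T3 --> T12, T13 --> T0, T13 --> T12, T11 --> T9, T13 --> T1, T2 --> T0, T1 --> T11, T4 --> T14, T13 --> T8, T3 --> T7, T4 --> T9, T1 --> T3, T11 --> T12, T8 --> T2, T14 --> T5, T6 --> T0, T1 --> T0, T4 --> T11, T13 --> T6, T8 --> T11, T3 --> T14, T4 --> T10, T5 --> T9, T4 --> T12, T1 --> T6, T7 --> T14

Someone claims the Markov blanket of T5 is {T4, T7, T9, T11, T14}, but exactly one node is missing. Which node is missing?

The Markov blanket of a node is its parents, its children, and the other parents of its children.
Children of T5: T9.
T5's parents: T7, T14.
Parents of each child, excluding T5:
  T9's other parents are T4, T6, T11.
MB(T5) = {T4, T6, T7, T9, T11, T14}.
Comparing with the claimed set, T6 is missing.

T6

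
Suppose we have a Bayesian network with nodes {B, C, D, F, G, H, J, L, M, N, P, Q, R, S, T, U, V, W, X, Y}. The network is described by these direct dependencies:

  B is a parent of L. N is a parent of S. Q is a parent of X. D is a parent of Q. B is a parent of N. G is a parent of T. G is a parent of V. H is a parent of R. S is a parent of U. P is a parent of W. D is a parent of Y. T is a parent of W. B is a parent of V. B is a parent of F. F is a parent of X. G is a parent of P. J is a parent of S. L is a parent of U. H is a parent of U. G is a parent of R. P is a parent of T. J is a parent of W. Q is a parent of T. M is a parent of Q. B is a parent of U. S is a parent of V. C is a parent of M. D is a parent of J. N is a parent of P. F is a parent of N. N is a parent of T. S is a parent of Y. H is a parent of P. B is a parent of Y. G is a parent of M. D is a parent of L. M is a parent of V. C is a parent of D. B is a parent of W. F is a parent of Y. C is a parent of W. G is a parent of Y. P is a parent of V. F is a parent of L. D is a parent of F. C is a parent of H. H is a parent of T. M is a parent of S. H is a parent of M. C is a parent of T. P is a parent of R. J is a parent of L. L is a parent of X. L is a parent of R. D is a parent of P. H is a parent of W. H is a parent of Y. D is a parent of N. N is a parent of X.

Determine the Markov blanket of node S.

The Markov blanket of a node is its parents, its children, and the other parents of its children.
Pa(S) = {J, M, N}.
Children of S: U, V, Y.
Parents of each child, excluding S:
  U also has parents B, H, L.
  V also has parents B, G, M, P.
  parents(Y) \ {S} = {B, D, F, G, H}.
So the Markov blanket of S is {B, D, F, G, H, J, L, M, N, P, U, V, Y}.

{B, D, F, G, H, J, L, M, N, P, U, V, Y}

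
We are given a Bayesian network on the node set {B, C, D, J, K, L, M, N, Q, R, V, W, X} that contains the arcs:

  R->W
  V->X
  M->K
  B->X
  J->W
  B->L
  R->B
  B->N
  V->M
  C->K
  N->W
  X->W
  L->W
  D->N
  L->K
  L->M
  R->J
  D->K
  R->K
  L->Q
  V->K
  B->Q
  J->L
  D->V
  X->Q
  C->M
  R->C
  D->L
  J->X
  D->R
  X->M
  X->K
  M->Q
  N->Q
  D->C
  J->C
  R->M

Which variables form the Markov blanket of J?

{B, C, D, L, N, R, V, W, X}

Parents of J: R.
Children of J: C, L, W, X.
Other parents of J's children:
  C: D, R
  X: B, V
  L: B, D
  W: L, N, R, X
Taking the union gives {B, C, D, L, N, R, V, W, X}.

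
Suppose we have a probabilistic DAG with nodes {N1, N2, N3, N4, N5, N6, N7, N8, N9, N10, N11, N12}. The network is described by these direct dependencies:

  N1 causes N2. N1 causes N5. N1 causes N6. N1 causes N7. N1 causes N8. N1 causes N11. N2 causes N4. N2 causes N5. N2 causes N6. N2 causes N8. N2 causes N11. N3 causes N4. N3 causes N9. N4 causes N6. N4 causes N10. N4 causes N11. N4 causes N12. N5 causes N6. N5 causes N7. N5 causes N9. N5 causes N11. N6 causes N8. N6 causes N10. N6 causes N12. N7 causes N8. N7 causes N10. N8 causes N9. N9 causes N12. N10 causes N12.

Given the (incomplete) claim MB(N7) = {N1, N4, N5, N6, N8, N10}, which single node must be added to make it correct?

N7's parents: N1, N5.
Children of N7: N8, N10.
For each child, the remaining parents (spouses of N7):
  parents(N8) \ {N7} = {N1, N2, N6}.
  parents(N10) \ {N7} = {N4, N6}.
MB(N7) = {N1, N2, N4, N5, N6, N8, N10}.
Comparing with the claimed set, N2 is missing.

N2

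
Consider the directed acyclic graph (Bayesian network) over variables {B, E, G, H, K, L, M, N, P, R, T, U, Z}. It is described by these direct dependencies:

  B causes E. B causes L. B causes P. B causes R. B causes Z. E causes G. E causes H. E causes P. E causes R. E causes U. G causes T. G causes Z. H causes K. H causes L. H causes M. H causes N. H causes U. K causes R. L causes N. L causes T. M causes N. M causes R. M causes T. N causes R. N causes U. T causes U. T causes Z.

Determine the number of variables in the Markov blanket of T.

9

By definition, MB(T) is built from T's parents, T's children, and the co-parents of T.
T has children U, Z.
Pa(T) = {G, L, M}.
Co-parents of T (other parents of its children):
  U: E, H, N
  Z: B, G
MB(T) = {B, E, G, H, L, M, N, U, Z}, which has 9 nodes.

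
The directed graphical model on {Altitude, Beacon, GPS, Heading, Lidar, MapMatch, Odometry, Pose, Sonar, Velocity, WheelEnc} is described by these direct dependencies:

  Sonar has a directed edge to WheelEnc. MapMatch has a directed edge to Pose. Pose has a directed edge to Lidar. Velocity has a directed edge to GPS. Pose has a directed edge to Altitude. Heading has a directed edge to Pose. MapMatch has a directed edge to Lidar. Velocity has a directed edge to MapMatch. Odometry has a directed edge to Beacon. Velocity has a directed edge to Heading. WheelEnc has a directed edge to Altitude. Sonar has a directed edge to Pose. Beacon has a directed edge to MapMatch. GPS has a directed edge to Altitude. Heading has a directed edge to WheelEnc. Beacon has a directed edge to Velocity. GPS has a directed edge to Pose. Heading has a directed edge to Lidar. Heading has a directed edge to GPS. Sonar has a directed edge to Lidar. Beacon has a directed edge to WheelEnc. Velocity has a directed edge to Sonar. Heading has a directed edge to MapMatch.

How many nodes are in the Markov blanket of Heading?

8

The Markov blanket of a node is its parents, its children, and the other parents of its children.
Heading's parents: Velocity.
Children of Heading: GPS, Lidar, MapMatch, Pose, WheelEnc.
Parents of each child, excluding Heading:
  GPS: Velocity
  WheelEnc: Beacon, Sonar
  MapMatch: Beacon, Velocity
  Pose: GPS, MapMatch, Sonar
  Lidar: MapMatch, Pose, Sonar
MB(Heading) = {Beacon, GPS, Lidar, MapMatch, Pose, Sonar, Velocity, WheelEnc}, which has 8 nodes.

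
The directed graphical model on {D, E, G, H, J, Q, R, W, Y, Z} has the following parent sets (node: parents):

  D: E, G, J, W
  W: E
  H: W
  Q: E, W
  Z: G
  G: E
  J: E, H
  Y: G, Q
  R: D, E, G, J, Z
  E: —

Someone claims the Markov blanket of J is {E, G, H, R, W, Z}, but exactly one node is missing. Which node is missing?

D

J has children D, R.
J has parents E, H.
Co-parents of J (other parents of its children):
  D also has parents E, G, W.
  parents(R) \ {J} = {D, E, G, Z}.
MB(J) = {D, E, G, H, R, W, Z}.
Comparing with the claimed set, D is missing.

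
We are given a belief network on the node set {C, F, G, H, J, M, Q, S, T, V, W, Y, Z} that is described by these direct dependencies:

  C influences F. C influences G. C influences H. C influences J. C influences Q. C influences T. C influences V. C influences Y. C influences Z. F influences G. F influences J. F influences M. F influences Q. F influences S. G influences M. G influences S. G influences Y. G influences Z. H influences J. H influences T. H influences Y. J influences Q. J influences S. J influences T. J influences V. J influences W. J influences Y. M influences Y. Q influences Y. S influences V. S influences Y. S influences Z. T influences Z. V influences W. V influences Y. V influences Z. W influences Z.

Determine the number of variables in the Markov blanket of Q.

By definition, MB(Q) is built from Q's parents, Q's children, and the co-parents of Q.
Q's children: Y.
Q has parents C, F, J.
For each child, the remaining parents (spouses of Q):
  parents(Y) \ {Q} = {C, G, H, J, M, S, V}.
MB(Q) = {C, F, G, H, J, M, S, V, Y}, which has 9 nodes.

9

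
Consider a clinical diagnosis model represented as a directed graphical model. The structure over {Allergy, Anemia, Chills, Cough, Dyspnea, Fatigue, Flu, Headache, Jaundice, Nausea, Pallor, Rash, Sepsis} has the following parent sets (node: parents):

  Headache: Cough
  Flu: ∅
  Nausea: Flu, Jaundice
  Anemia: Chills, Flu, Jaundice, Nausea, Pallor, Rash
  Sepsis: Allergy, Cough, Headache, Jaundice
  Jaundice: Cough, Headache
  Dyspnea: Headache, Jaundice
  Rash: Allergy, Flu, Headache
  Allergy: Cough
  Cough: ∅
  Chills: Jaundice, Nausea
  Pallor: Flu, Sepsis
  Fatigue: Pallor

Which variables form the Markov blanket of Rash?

Pa(Rash) = {Allergy, Flu, Headache}.
Ch(Rash) = {Anemia}.
Other parents of Rash's children:
  parents(Anemia) \ {Rash} = {Chills, Flu, Jaundice, Nausea, Pallor}.
MB(Rash) = {Allergy, Anemia, Chills, Flu, Headache, Jaundice, Nausea, Pallor}.

{Allergy, Anemia, Chills, Flu, Headache, Jaundice, Nausea, Pallor}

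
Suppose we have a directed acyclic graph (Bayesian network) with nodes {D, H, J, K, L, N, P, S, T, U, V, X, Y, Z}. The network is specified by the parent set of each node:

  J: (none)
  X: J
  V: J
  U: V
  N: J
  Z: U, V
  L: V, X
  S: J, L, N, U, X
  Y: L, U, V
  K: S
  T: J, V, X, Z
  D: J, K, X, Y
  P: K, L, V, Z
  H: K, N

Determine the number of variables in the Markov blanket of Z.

8

Recall MB(v) = parents ∪ children ∪ spouses, where spouses are the other parents of v's children.
Z has parents U, V.
Children of Z: P, T.
Co-parents of Z (other parents of its children):
  T: J, V, X
  P: K, L, V
MB(Z) = {J, K, L, P, T, U, V, X}, which has 8 nodes.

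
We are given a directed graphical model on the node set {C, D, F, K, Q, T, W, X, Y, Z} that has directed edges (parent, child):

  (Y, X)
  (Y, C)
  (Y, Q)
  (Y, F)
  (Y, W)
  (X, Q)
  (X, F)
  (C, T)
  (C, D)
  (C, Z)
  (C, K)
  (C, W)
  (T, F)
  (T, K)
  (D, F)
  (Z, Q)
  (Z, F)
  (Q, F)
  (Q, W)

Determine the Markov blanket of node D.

{C, F, Q, T, X, Y, Z}

Recall MB(v) = parents ∪ children ∪ spouses, where spouses are the other parents of v's children.
Ch(D) = {F}.
Pa(D) = {C}.
Parents of each child, excluding D:
  F: Q, T, X, Y, Z
Taking the union gives {C, F, Q, T, X, Y, Z}.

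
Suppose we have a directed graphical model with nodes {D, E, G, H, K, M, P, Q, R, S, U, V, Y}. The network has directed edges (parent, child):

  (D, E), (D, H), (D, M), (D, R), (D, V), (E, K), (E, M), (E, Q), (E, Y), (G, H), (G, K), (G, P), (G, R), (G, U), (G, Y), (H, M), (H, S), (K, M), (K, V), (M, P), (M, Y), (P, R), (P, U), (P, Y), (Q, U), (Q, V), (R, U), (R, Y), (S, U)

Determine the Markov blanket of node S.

{G, H, P, Q, R, U}

S has child U.
Pa(S) = {H}.
For each child, the remaining parents (spouses of S):
  U: G, P, Q, R
MB(S) = {G, H, P, Q, R, U}.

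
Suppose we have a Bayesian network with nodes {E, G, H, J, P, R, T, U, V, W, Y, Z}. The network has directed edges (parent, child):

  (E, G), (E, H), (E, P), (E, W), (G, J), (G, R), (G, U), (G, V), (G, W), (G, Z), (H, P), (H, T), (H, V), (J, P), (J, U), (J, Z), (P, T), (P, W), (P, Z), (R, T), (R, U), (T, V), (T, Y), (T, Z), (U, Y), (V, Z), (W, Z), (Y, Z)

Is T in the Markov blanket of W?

Yes

T is a co-parent of W: both are parents of Z.
So T ∈ MB(W).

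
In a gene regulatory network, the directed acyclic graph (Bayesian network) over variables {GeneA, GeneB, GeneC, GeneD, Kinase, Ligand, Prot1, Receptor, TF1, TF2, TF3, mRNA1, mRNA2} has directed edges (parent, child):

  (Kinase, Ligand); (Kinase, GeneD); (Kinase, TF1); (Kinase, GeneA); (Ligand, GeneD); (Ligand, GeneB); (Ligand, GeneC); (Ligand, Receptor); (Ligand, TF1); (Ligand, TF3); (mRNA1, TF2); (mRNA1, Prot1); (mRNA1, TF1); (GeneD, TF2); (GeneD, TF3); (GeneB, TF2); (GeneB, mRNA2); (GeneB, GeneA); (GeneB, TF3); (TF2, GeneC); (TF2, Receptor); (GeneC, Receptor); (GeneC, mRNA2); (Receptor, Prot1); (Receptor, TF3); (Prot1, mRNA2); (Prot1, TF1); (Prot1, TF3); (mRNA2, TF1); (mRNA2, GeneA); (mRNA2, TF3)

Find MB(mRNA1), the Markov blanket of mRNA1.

The Markov blanket of a node is its parents, its children, and the other parents of its children.
mRNA1's children: Prot1, TF1, TF2.
Pa(mRNA1) = {}.
Co-parents of mRNA1 (other parents of its children):
  TF2 also has parents GeneB, GeneD.
  parents(Prot1) \ {mRNA1} = {Receptor}.
  parents(TF1) \ {mRNA1} = {Kinase, Ligand, Prot1, mRNA2}.
Union: {} ∪ {Prot1, TF1, TF2} ∪ {GeneB, GeneD, Kinase, Ligand, Prot1, Receptor, mRNA2} = {GeneB, GeneD, Kinase, Ligand, Prot1, Receptor, TF1, TF2, mRNA2}.

{GeneB, GeneD, Kinase, Ligand, Prot1, Receptor, TF1, TF2, mRNA2}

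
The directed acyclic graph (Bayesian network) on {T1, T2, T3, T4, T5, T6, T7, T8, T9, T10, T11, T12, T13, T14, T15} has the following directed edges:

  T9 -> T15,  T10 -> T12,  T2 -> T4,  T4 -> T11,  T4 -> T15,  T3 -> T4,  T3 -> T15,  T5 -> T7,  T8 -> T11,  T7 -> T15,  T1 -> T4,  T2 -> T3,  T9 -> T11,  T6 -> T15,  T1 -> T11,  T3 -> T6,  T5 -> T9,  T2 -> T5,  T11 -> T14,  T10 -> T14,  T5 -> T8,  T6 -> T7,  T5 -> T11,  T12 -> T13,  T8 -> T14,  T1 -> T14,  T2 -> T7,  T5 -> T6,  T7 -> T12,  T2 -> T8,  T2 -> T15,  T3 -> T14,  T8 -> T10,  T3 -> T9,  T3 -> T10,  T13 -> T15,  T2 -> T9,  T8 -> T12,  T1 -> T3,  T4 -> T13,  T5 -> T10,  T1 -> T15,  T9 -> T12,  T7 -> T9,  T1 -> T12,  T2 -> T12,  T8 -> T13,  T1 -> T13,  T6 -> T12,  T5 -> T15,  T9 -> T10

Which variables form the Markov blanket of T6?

{T1, T2, T3, T4, T5, T7, T8, T9, T10, T12, T13, T15}

Parents of T6: T3, T5.
T6 has children T7, T12, T15.
For each child, the remaining parents (spouses of T6):
  T7 also has parents T2, T5.
  T12 also has parents T1, T2, T7, T8, T9, T10.
  T15 also has parents T1, T2, T3, T4, T5, T7, T9, T13.
So the Markov blanket of T6 is {T1, T2, T3, T4, T5, T7, T8, T9, T10, T12, T13, T15}.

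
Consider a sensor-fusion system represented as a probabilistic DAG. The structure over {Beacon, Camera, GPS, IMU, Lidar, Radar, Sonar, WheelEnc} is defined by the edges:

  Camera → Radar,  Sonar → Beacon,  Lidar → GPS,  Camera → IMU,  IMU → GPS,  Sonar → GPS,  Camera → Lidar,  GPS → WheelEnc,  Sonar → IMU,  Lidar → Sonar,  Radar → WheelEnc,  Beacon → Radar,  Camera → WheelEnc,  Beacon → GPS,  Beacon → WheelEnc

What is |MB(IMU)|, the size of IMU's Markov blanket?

Pa(IMU) = {Camera, Sonar}.
IMU has child GPS.
Other parents of IMU's children:
  GPS: Beacon, Lidar, Sonar
MB(IMU) = {Beacon, Camera, GPS, Lidar, Sonar}, which has 5 nodes.

5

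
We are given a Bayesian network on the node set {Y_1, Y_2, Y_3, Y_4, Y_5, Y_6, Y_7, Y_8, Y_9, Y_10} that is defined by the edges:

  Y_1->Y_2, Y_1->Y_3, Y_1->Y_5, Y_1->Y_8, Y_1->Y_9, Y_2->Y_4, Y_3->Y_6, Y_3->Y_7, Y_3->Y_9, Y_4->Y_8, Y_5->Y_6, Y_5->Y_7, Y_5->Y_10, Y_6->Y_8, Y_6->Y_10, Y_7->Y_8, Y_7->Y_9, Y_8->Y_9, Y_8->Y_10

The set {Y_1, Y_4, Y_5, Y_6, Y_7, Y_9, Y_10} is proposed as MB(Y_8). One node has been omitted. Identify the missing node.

Y_3

The Markov blanket of a node is its parents, its children, and the other parents of its children.
Y_8 has parents Y_1, Y_4, Y_6, Y_7.
Y_8's children: Y_9, Y_10.
Co-parents of Y_8 (other parents of its children):
  Y_9 also has parents Y_1, Y_3, Y_7.
  Y_10 also has parents Y_5, Y_6.
MB(Y_8) = {Y_1, Y_3, Y_4, Y_5, Y_6, Y_7, Y_9, Y_10}.
Comparing with the claimed set, Y_3 is missing.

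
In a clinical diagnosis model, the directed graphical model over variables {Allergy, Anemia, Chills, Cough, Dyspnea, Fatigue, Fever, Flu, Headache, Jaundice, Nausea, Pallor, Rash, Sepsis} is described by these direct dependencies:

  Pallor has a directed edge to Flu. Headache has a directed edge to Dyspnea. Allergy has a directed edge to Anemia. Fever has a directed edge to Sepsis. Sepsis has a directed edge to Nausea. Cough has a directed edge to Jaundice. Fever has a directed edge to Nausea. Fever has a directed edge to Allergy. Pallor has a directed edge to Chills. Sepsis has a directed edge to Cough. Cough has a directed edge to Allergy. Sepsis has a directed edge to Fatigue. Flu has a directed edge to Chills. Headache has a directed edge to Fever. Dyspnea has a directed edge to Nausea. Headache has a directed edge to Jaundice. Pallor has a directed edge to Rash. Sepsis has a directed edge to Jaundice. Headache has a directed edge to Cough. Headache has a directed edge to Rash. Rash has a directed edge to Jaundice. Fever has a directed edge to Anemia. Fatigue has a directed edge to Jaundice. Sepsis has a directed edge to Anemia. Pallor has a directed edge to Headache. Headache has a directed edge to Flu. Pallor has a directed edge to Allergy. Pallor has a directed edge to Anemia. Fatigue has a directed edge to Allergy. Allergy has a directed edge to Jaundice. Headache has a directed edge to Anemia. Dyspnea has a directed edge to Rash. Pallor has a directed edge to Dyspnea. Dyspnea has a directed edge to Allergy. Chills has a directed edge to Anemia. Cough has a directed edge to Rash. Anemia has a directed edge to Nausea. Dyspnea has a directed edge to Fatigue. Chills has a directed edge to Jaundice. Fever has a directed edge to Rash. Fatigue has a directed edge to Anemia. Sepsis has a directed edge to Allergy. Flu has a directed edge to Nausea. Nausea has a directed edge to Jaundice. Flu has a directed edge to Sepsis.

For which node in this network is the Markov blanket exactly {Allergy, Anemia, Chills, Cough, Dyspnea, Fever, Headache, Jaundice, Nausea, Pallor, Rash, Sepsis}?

Fatigue

The target node must have every member of {Allergy, Anemia, Chills, Cough, Dyspnea, Fever, Headache, Jaundice, Nausea, Pallor, Rash, Sepsis} as a parent, child, or co-parent, and no others.
Parents of Fatigue: Dyspnea, Sepsis; children: Allergy, Anemia, Jaundice; co-parents: Allergy, Chills, Cough, Dyspnea, Fever, Headache, Nausea, Pallor, Rash, Sepsis.
These exactly cover the given set, so the node is Fatigue.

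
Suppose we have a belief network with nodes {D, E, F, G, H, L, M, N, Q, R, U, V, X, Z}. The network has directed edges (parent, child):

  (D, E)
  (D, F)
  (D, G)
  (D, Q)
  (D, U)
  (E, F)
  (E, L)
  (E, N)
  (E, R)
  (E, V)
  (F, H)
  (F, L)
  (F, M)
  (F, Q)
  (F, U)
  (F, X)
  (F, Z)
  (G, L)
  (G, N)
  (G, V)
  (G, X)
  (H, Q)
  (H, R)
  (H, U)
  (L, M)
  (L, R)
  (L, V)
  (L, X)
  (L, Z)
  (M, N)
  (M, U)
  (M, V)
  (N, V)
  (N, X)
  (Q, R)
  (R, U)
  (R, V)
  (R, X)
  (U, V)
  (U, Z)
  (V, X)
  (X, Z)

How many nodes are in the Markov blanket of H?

8

A node's Markov blanket = Pa ∪ Ch ∪ (parents of Ch other than the node itself).
H's parents: F.
H has children Q, R, U.
Parents of each child, excluding H:
  Q also has parents D, F.
  R's other parents are E, L, Q.
  U's other parents are D, F, M, R.
MB(H) = {D, E, F, L, M, Q, R, U}, which has 8 nodes.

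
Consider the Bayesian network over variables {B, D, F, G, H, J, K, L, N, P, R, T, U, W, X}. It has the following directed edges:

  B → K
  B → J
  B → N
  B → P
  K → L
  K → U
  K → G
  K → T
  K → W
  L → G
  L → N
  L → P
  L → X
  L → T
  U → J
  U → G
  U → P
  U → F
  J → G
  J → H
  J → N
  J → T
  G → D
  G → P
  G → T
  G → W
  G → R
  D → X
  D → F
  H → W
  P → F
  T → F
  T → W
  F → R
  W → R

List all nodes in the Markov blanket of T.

T's children: F, W.
Pa(T) = {G, J, K, L}.
Other parents of T's children:
  F: D, P, U
  W: G, H, K
Union: {G, J, K, L} ∪ {F, W} ∪ {D, G, H, K, P, U} = {D, F, G, H, J, K, L, P, U, W}.

{D, F, G, H, J, K, L, P, U, W}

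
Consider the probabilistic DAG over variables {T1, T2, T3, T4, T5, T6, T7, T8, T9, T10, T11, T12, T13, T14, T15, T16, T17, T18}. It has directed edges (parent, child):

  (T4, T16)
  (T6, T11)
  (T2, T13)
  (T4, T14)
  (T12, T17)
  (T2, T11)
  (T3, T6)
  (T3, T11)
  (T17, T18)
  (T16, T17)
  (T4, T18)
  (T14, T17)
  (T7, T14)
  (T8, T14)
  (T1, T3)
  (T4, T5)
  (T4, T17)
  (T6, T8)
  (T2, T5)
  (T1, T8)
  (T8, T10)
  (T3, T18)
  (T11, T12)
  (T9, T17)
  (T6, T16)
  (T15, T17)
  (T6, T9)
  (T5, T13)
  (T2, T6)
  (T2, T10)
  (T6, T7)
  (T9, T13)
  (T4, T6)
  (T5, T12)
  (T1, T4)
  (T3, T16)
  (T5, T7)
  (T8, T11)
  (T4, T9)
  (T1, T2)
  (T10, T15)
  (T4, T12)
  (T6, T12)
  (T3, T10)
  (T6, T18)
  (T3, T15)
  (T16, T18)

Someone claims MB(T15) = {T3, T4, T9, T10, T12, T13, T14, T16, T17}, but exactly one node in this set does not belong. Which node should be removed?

T13

Children of T15: T17.
T15's parents: T3, T10.
Co-parents of T15 (other parents of its children):
  T17's other parents are T4, T9, T12, T14, T16.
MB(T15) = {T3, T4, T9, T10, T12, T14, T16, T17}.
T13 is neither a parent, child, nor co-parent of T15, so it does not belong.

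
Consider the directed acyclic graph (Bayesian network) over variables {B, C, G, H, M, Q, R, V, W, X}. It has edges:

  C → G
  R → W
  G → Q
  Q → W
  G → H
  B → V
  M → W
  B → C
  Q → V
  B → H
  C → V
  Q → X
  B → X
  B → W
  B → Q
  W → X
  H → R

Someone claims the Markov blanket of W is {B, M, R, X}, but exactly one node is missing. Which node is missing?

Recall MB(v) = parents ∪ children ∪ spouses, where spouses are the other parents of v's children.
Children of W: X.
Parents of W: B, M, Q, R.
Co-parents of W (other parents of its children):
  X also has parents B, Q.
MB(W) = {B, M, Q, R, X}.
Comparing with the claimed set, Q is missing.

Q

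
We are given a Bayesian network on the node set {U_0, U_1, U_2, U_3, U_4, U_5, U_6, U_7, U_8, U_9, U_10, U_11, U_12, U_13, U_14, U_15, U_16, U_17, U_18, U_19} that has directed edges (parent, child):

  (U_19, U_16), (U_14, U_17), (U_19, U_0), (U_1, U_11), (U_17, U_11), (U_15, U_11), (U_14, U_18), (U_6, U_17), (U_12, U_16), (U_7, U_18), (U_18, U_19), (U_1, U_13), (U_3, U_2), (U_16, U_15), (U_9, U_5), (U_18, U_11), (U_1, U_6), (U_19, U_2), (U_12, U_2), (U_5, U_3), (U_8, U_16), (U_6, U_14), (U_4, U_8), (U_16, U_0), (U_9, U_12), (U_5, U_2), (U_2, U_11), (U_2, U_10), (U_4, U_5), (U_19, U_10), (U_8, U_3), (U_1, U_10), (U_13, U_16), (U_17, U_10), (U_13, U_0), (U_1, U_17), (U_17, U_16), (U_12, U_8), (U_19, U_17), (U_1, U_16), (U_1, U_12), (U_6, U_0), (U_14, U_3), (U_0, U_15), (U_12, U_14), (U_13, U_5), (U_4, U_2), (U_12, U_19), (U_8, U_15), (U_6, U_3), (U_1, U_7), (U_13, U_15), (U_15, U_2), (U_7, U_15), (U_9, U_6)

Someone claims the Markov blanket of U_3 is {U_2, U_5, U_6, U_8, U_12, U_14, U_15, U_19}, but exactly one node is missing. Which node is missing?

U_4

By definition, MB(U_3) is built from U_3's parents, U_3's children, and the co-parents of U_3.
Pa(U_3) = {U_5, U_6, U_8, U_14}.
U_3 has child U_2.
For each child, the remaining parents (spouses of U_3):
  U_2: U_4, U_5, U_12, U_15, U_19
MB(U_3) = {U_2, U_4, U_5, U_6, U_8, U_12, U_14, U_15, U_19}.
Comparing with the claimed set, U_4 is missing.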